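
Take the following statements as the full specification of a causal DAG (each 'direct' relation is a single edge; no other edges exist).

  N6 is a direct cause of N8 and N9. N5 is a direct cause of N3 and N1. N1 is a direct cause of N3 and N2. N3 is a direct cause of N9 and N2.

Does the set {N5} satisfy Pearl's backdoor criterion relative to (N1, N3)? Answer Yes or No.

Backdoor paths from N1 to N3 (paths whose first edge points into N1):
  P1: N1 <- N5 -> N3
Condition 1 (no descendant of N1 in the set): holds — descendants of N1 are {N2, N3, N9}; none are in {N5}.
Condition 2 (every backdoor path blocked by {N5}):
  P1: blocked at fork node N5 ∈ conditioning set.
{N5} satisfies the backdoor criterion.

Yes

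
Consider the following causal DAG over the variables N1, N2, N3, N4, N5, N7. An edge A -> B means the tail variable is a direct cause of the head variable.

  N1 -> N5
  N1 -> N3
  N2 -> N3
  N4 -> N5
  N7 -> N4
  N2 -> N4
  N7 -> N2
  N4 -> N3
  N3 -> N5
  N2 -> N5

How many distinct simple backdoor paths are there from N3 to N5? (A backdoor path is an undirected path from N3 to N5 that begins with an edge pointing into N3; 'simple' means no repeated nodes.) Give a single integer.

7

A backdoor path from N3 to N5 is any simple undirected path whose first edge points into N3 (i.e. leaves N3 via a parent).
Parents of N3: {N1, N2, N4}.
Enumerating:
  P1: N3 <- N2 <- N7 -> N4 -> N5
  P2: N3 <- N2 -> N4 -> N5
  P3: N3 <- N2 -> N5
  P4: N3 <- N4 <- N7 -> N2 -> N5
  P5: N3 <- N4 <- N2 -> N5
  P6: N3 <- N4 -> N5
  P7: N3 <- N1 -> N5
That exhausts the simple backdoor paths. Count: 7.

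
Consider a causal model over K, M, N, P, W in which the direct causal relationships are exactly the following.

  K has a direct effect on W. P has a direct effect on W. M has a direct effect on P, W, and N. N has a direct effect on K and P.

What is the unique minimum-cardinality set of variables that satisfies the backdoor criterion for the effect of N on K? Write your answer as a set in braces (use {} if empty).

{}

Variables eligible for adjustment (non-descendants of N, excluding N and K): {M}.
Backdoor paths from N to K:
  P1: N <- M -> P -> W <- K
  P2: N <- M -> W <- K
Each backdoor path contains an unconditioned collider, so every path is already blocked with the empty conditioning set:
  P1: blocked at collider W (neither it nor any descendant is in the conditioning set).
  P2: blocked at collider W (neither it nor any descendant is in the conditioning set).
The empty set is therefore the unique smallest valid set.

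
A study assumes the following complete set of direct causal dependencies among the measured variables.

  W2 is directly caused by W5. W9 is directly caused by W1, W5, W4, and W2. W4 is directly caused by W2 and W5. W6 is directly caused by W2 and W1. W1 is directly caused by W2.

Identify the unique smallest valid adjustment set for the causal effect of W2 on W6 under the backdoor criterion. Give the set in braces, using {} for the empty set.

{}

Variables eligible for adjustment (non-descendants of W2, excluding W2 and W6): {W5}.
Backdoor paths from W2 to W6:
  P1: W2 <- W5 -> W4 -> W9 <- W1 -> W6
  P2: W2 <- W5 -> W9 <- W1 -> W6
Each backdoor path contains an unconditioned collider, so every path is already blocked with the empty conditioning set:
  P1: blocked at collider W9 (neither it nor any descendant is in the conditioning set).
  P2: blocked at collider W9 (neither it nor any descendant is in the conditioning set).
The empty set is therefore the unique smallest valid set.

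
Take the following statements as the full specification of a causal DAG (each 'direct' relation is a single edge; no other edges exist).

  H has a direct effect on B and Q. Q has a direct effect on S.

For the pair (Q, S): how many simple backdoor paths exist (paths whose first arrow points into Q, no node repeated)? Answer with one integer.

0

A backdoor path from Q to S is any simple undirected path whose first edge points into Q (i.e. leaves Q via a parent).
Parents of Q: {H}.
No simple path from any parent of Q reaches S without revisiting Q, so there are no backdoor paths.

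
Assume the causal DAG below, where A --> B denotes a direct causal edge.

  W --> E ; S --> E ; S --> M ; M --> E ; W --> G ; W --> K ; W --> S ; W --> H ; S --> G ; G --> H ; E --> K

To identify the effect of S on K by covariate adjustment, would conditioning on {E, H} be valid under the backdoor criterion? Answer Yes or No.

No

Backdoor paths from S to K (paths whose first edge points into S):
  P1: S <- W -> E -> K
  P2: S <- W -> K
Condition 1 (no descendant of S in the set): FAILS — E and H are descendants of S.
Condition 2 (every backdoor path blocked by {E, H}):
  P1: blocked at chain node E ∈ conditioning set.
  P2: open — no interior node is in the conditioning set.
{E, H} does not satisfy the backdoor criterion.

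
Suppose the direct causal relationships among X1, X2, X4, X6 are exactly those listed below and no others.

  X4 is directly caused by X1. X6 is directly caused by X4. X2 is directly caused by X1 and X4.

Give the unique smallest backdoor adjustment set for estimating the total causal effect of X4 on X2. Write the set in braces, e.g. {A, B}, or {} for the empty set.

Variables eligible for adjustment (non-descendants of X4, excluding X4 and X2): {X1}.
Backdoor paths from X4 to X2:
  P1: X4 <- X1 -> X2
The empty set is not sufficient: P1 (X4 <- X1 -> X2) has no collider blocking it and no conditioned non-collider, so it is open.
Try {X1}:
  P1: blocked at fork node X1 ∈ conditioning set.
{X1} contains no descendant of X4 and blocks every backdoor path.
{X1} is the unique smallest valid adjustment set.

{X1}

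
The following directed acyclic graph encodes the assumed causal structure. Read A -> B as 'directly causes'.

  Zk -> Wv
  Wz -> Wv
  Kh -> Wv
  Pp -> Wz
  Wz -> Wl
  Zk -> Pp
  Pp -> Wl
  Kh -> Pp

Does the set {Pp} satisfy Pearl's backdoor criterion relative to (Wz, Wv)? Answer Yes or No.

Yes

Backdoor paths from Wz to Wv (paths whose first edge points into Wz):
  P1: Wz <- Pp <- Zk -> Wv
  P2: Wz <- Pp <- Kh -> Wv
Condition 1 (no descendant of Wz in the set): holds — descendants of Wz are {Wl, Wv}; none are in {Pp}.
Condition 2 (every backdoor path blocked by {Pp}):
  P1: blocked at chain node Pp ∈ conditioning set.
  P2: blocked at chain node Pp ∈ conditioning set.
{Pp} satisfies the backdoor criterion.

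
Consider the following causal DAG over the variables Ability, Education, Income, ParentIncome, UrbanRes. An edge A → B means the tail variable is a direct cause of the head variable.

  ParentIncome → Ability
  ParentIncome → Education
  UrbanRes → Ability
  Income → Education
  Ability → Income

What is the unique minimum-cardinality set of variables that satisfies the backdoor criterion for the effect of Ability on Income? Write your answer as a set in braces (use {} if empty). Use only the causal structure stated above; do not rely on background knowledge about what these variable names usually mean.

Variables eligible for adjustment (non-descendants of Ability, excluding Ability and Income): {ParentIncome, UrbanRes}.
Backdoor paths from Ability to Income:
  P1: Ability <- ParentIncome -> Education <- Income
Each backdoor path contains an unconditioned collider, so every path is already blocked with the empty conditioning set:
  P1: blocked at collider Education (neither it nor any descendant is in the conditioning set).
The empty set is therefore the unique smallest valid set.

{}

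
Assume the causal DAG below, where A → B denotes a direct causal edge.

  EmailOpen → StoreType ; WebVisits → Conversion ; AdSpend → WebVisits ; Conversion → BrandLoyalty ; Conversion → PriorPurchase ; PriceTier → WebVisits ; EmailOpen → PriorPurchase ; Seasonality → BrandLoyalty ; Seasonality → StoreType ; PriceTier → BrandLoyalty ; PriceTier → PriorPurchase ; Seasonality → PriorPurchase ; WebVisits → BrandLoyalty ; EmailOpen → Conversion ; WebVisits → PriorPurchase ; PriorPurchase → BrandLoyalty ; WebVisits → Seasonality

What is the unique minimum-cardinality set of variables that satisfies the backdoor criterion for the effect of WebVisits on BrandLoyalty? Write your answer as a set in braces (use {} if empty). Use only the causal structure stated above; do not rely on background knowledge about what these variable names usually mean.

{PriceTier}

Variables eligible for adjustment (non-descendants of WebVisits, excluding WebVisits and BrandLoyalty): {AdSpend, EmailOpen, PriceTier}.
Backdoor paths from WebVisits to BrandLoyalty:
  P1: WebVisits <- PriceTier -> PriorPurchase <- EmailOpen -> Conversion -> BrandLoyalty
  P2: WebVisits <- PriceTier -> PriorPurchase <- EmailOpen -> StoreType <- Seasonality -> BrandLoyalty
  P3: WebVisits <- PriceTier -> PriorPurchase <- Seasonality -> BrandLoyalty
  P4: WebVisits <- PriceTier -> PriorPurchase <- Seasonality -> StoreType <- EmailOpen -> Conversion -> BrandLoyalty
  P5: WebVisits <- PriceTier -> PriorPurchase <- Conversion <- EmailOpen -> StoreType <- Seasonality -> BrandLoyalty
  P6: WebVisits <- PriceTier -> PriorPurchase <- Conversion -> BrandLoyalty
  P7: WebVisits <- PriceTier -> PriorPurchase -> BrandLoyalty
  P8: WebVisits <- PriceTier -> BrandLoyalty
The empty set is not sufficient: P7 (WebVisits <- PriceTier -> PriorPurchase -> BrandLoyalty) has no collider blocking it and no conditioned non-collider, so it is open.
Try {PriceTier}:
  P1: blocked at fork node PriceTier ∈ conditioning set.
  P2: blocked at fork node PriceTier ∈ conditioning set.
  P3: blocked at fork node PriceTier ∈ conditioning set.
  P4: blocked at fork node PriceTier ∈ conditioning set.
  P5: blocked at fork node PriceTier ∈ conditioning set.
  P6: blocked at fork node PriceTier ∈ conditioning set.
  P7: blocked at fork node PriceTier ∈ conditioning set.
  P8: blocked at fork node PriceTier ∈ conditioning set.
{PriceTier} contains no descendant of WebVisits and blocks every backdoor path.
No other singleton works — e.g. {AdSpend} leaves P7 open — so {PriceTier} is the unique smallest valid adjustment set.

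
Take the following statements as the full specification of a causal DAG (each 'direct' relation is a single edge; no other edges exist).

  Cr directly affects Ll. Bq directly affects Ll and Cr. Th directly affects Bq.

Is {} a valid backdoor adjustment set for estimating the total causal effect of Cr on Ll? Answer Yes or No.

No

Backdoor paths from Cr to Ll (paths whose first edge points into Cr):
  P1: Cr <- Bq -> Ll
Condition 1 (no descendant of Cr in the set): holds — descendants of Cr are {Ll}; none are in {}.
Condition 2 (every backdoor path blocked by {}):
  P1: open — no interior node is in the conditioning set.
{} does not satisfy the backdoor criterion.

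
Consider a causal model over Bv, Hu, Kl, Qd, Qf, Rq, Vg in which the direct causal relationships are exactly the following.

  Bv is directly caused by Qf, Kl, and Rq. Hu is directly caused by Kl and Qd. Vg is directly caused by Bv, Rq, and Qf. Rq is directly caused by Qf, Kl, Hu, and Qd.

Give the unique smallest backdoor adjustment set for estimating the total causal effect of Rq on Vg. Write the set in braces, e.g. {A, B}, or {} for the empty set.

Variables eligible for adjustment (non-descendants of Rq, excluding Rq and Vg): {Hu, Kl, Qd, Qf}.
Backdoor paths from Rq to Vg:
  P1: Rq <- Qf -> Bv -> Vg
  P2: Rq <- Qf -> Vg
  P3: Rq <- Kl -> Bv <- Qf -> Vg
  P4: Rq <- Kl -> Bv -> Vg
  P5: Rq <- Qd -> Hu <- Kl -> Bv <- Qf -> Vg
  P6: Rq <- Qd -> Hu <- Kl -> Bv -> Vg
  P7: Rq <- Hu <- Kl -> Bv <- Qf -> Vg
  P8: Rq <- Hu <- Kl -> Bv -> Vg
The empty set is not sufficient: P1 (Rq <- Qf -> Bv -> Vg) has no collider blocking it and no conditioned non-collider, so it is open.
Try {Kl, Qf}:
  P1: blocked at fork node Qf ∈ conditioning set.
  P2: blocked at fork node Qf ∈ conditioning set.
  P3: blocked at fork node Kl ∈ conditioning set.
  P4: blocked at fork node Kl ∈ conditioning set.
  P5: blocked at collider Hu (neither it nor any descendant is in the conditioning set).
  P6: blocked at collider Hu (neither it nor any descendant is in the conditioning set).
  P7: blocked at fork node Kl ∈ conditioning set.
  P8: blocked at fork node Kl ∈ conditioning set.
{Kl, Qf} contains no descendant of Rq and blocks every backdoor path.
Every element of {Kl, Qf} is needed (dropping Kl leaves P4 open; dropping Qf leaves P1 open), so no proper subset is valid.
Among all size-2 subsets of the eligible variables, only {Kl, Qf} blocks every backdoor path, so it is the unique smallest valid adjustment set.

{Kl, Qf}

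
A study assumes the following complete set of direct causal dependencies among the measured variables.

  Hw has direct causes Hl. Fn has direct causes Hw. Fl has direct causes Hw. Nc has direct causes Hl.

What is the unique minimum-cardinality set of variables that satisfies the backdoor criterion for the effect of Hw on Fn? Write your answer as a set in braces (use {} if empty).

Variables eligible for adjustment (non-descendants of Hw, excluding Hw and Fn): {Hl, Nc}.
Backdoor paths from Hw to Fn:
  (none)
With no backdoor paths the empty set already satisfies the criterion, and it is trivially minimal.

{}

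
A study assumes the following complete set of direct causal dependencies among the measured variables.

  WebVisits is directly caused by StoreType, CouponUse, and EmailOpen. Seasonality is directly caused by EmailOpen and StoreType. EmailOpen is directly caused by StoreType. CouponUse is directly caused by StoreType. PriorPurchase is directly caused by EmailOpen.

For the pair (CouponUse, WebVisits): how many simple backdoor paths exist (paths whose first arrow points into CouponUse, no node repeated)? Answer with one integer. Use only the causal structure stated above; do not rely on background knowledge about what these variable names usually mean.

A backdoor path from CouponUse to WebVisits is any simple undirected path whose first edge points into CouponUse (i.e. leaves CouponUse via a parent).
Parents of CouponUse: {StoreType}.
Enumerating:
  P1: CouponUse <- StoreType -> EmailOpen -> WebVisits
  P2: CouponUse <- StoreType -> WebVisits
  P3: CouponUse <- StoreType -> Seasonality <- EmailOpen -> WebVisits
That exhausts the simple backdoor paths. Count: 3.

3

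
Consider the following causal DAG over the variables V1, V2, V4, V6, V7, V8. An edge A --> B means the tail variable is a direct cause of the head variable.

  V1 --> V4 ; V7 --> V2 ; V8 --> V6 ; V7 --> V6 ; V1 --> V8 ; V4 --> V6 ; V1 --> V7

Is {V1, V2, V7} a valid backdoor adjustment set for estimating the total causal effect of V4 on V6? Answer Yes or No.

Backdoor paths from V4 to V6 (paths whose first edge points into V4):
  P1: V4 <- V1 -> V7 -> V6
  P2: V4 <- V1 -> V8 -> V6
Condition 1 (no descendant of V4 in the set): holds — descendants of V4 are {V6}; none are in {V1, V2, V7}.
Condition 2 (every backdoor path blocked by {V1, V2, V7}):
  P1: blocked at fork node V1 ∈ conditioning set.
  P2: blocked at fork node V1 ∈ conditioning set.
{V1, V2, V7} satisfies the backdoor criterion.

Yes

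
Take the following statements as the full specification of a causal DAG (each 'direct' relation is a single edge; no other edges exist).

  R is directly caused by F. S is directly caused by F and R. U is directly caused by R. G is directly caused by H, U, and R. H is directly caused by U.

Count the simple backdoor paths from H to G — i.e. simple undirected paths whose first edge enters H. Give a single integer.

2

A backdoor path from H to G is any simple undirected path whose first edge points into H (i.e. leaves H via a parent).
Parents of H: {U}.
Enumerating:
  P1: H <- U <- R -> G
  P2: H <- U -> G
That exhausts the simple backdoor paths. Count: 2.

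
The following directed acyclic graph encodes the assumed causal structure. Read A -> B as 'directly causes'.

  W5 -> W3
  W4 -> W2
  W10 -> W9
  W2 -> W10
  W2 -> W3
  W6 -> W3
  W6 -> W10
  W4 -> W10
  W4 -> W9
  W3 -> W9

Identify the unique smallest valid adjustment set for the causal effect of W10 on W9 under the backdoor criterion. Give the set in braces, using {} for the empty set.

{W3, W4}

Variables eligible for adjustment (non-descendants of W10, excluding W10 and W9): {W2, W3, W4, W5, W6}.
Backdoor paths from W10 to W9:
  P1: W10 <- W4 -> W2 -> W3 -> W9
  P2: W10 <- W4 -> W9
  P3: W10 <- W2 <- W4 -> W9
  P4: W10 <- W2 -> W3 -> W9
  P5: W10 <- W6 -> W3 <- W2 <- W4 -> W9
  P6: W10 <- W6 -> W3 -> W9
The empty set is not sufficient: P1 (W10 <- W4 -> W2 -> W3 -> W9) has no collider blocking it and no conditioned non-collider, so it is open.
Try {W3, W4}:
  P1: blocked at fork node W4 ∈ conditioning set.
  P2: blocked at fork node W4 ∈ conditioning set.
  P3: blocked at fork node W4 ∈ conditioning set.
  P4: blocked at chain node W3 ∈ conditioning set.
  P5: blocked at fork node W4 ∈ conditioning set.
  P6: blocked at chain node W3 ∈ conditioning set.
{W3, W4} contains no descendant of W10 and blocks every backdoor path.
Every element of {W3, W4} is needed (dropping W3 leaves P4 open; dropping W4 leaves P2 open), so no proper subset is valid.
Among all size-2 subsets of the eligible variables, only {W3, W4} blocks every backdoor path, so it is the unique smallest valid adjustment set.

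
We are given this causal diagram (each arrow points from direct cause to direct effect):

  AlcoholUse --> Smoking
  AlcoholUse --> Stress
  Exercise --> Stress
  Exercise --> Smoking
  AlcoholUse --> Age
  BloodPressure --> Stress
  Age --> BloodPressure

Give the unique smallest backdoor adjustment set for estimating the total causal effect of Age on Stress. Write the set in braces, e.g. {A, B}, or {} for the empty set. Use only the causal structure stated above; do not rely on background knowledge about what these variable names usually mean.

Variables eligible for adjustment (non-descendants of Age, excluding Age and Stress): {AlcoholUse, Exercise, Smoking}.
Backdoor paths from Age to Stress:
  P1: Age <- AlcoholUse -> Smoking <- Exercise -> Stress
  P2: Age <- AlcoholUse -> Stress
The empty set is not sufficient: P2 (Age <- AlcoholUse -> Stress) has no collider blocking it and no conditioned non-collider, so it is open.
Try {AlcoholUse}:
  P1: blocked at fork node AlcoholUse ∈ conditioning set.
  P2: blocked at fork node AlcoholUse ∈ conditioning set.
{AlcoholUse} contains no descendant of Age and blocks every backdoor path.
No other singleton works — e.g. {Exercise} leaves P2 open — so {AlcoholUse} is the unique smallest valid adjustment set.

{AlcoholUse}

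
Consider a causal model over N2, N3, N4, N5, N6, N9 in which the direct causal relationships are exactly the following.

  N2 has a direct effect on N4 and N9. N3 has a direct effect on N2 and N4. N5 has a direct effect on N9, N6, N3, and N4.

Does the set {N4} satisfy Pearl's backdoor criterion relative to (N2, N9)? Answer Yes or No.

No

Backdoor paths from N2 to N9 (paths whose first edge points into N2):
  P1: N2 <- N3 <- N5 -> N9
  P2: N2 <- N3 -> N4 <- N5 -> N9
Condition 1 (no descendant of N2 in the set): FAILS — N4 is a descendant of N2.
Condition 2 (every backdoor path blocked by {N4}):
  P1: open — no interior node is in the conditioning set.
  P2: open — collider(s) N4 are conditioned on (or have a conditioned descendant) and no non-collider on the path is in the set.
{N4} does not satisfy the backdoor criterion.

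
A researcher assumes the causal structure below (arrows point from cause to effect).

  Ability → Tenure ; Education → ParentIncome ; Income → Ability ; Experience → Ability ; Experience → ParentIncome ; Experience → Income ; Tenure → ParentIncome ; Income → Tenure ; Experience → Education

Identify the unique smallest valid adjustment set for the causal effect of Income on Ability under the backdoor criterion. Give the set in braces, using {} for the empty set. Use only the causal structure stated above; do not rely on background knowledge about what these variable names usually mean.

{Experience}

Variables eligible for adjustment (non-descendants of Income, excluding Income and Ability): {Education, Experience}.
Backdoor paths from Income to Ability:
  P1: Income <- Experience -> Education -> ParentIncome <- Tenure <- Ability
  P2: Income <- Experience -> Ability
  P3: Income <- Experience -> ParentIncome <- Tenure <- Ability
The empty set is not sufficient: P2 (Income <- Experience -> Ability) has no collider blocking it and no conditioned non-collider, so it is open.
Try {Experience}:
  P1: blocked at fork node Experience ∈ conditioning set.
  P2: blocked at fork node Experience ∈ conditioning set.
  P3: blocked at fork node Experience ∈ conditioning set.
{Experience} contains no descendant of Income and blocks every backdoor path.
No other singleton works — e.g. {Education} leaves P2 open — so {Experience} is the unique smallest valid adjustment set.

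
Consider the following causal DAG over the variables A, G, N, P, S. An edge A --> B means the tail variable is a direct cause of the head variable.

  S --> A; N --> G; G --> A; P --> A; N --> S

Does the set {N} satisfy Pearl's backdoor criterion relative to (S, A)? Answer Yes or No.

Backdoor paths from S to A (paths whose first edge points into S):
  P1: S <- N -> G -> A
Condition 1 (no descendant of S in the set): holds — descendants of S are {A}; none are in {N}.
Condition 2 (every backdoor path blocked by {N}):
  P1: blocked at fork node N ∈ conditioning set.
{N} satisfies the backdoor criterion.

Yes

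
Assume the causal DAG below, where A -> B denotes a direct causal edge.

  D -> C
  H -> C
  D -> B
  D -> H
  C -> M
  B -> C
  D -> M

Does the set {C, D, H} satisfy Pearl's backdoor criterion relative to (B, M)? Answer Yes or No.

No

Backdoor paths from B to M (paths whose first edge points into B):
  P1: B <- D -> H -> C -> M
  P2: B <- D -> C -> M
  P3: B <- D -> M
Condition 1 (no descendant of B in the set): FAILS — C is a descendant of B.
Condition 2 (every backdoor path blocked by {C, D, H}):
  P1: blocked at fork node D ∈ conditioning set.
  P2: blocked at fork node D ∈ conditioning set.
  P3: blocked at fork node D ∈ conditioning set.
{C, D, H} does not satisfy the backdoor criterion.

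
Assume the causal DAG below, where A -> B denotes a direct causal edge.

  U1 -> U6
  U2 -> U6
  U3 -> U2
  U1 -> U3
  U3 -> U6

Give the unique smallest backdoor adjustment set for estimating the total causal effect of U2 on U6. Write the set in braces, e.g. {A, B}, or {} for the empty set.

Variables eligible for adjustment (non-descendants of U2, excluding U2 and U6): {U1, U3}.
Backdoor paths from U2 to U6:
  P1: U2 <- U3 <- U1 -> U6
  P2: U2 <- U3 -> U6
The empty set is not sufficient: P1 (U2 <- U3 <- U1 -> U6) has no collider blocking it and no conditioned non-collider, so it is open.
Try {U3}:
  P1: blocked at chain node U3 ∈ conditioning set.
  P2: blocked at fork node U3 ∈ conditioning set.
{U3} contains no descendant of U2 and blocks every backdoor path.
No other singleton works — e.g. {U1} leaves P2 open — so {U3} is the unique smallest valid adjustment set.

{U3}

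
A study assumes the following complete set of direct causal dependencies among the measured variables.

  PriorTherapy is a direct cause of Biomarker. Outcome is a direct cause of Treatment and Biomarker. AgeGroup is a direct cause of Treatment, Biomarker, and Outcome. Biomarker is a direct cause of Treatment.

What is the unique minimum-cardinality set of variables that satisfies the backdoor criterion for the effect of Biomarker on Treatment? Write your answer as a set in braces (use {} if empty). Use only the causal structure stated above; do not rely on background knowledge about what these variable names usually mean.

{AgeGroup, Outcome}

Variables eligible for adjustment (non-descendants of Biomarker, excluding Biomarker and Treatment): {AgeGroup, Outcome, PriorTherapy}.
Backdoor paths from Biomarker to Treatment:
  P1: Biomarker <- AgeGroup -> Outcome -> Treatment
  P2: Biomarker <- AgeGroup -> Treatment
  P3: Biomarker <- Outcome <- AgeGroup -> Treatment
  P4: Biomarker <- Outcome -> Treatment
The empty set is not sufficient: P1 (Biomarker <- AgeGroup -> Outcome -> Treatment) has no collider blocking it and no conditioned non-collider, so it is open.
Try {AgeGroup, Outcome}:
  P1: blocked at fork node AgeGroup ∈ conditioning set.
  P2: blocked at fork node AgeGroup ∈ conditioning set.
  P3: blocked at chain node Outcome ∈ conditioning set.
  P4: blocked at fork node Outcome ∈ conditioning set.
{AgeGroup, Outcome} contains no descendant of Biomarker and blocks every backdoor path.
Every element of {AgeGroup, Outcome} is needed (dropping AgeGroup leaves P2 open; dropping Outcome leaves P4 open), so no proper subset is valid.
Among all size-2 subsets of the eligible variables, only {AgeGroup, Outcome} blocks every backdoor path, so it is the unique smallest valid adjustment set.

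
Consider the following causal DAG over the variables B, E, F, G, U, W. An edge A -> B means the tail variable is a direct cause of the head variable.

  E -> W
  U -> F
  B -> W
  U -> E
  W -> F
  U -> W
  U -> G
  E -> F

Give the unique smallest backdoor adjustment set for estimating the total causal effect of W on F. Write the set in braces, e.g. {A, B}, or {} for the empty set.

{E, U}

Variables eligible for adjustment (non-descendants of W, excluding W and F): {B, E, G, U}.
Backdoor paths from W to F:
  P1: W <- U -> E -> F
  P2: W <- U -> F
  P3: W <- E <- U -> F
  P4: W <- E -> F
The empty set is not sufficient: P1 (W <- U -> E -> F) has no collider blocking it and no conditioned non-collider, so it is open.
Try {E, U}:
  P1: blocked at fork node U ∈ conditioning set.
  P2: blocked at fork node U ∈ conditioning set.
  P3: blocked at chain node E ∈ conditioning set.
  P4: blocked at fork node E ∈ conditioning set.
{E, U} contains no descendant of W and blocks every backdoor path.
Every element of {E, U} is needed (dropping E leaves P4 open; dropping U leaves P2 open), so no proper subset is valid.
Among all size-2 subsets of the eligible variables, only {E, U} blocks every backdoor path, so it is the unique smallest valid adjustment set.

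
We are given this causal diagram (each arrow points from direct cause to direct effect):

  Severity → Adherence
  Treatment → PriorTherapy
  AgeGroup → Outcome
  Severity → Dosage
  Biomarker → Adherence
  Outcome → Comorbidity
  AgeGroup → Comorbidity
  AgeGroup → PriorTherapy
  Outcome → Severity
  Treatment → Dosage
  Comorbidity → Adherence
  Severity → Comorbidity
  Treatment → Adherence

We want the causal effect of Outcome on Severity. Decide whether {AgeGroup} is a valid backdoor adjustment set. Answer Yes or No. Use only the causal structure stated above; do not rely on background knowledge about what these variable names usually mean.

Yes

Backdoor paths from Outcome to Severity (paths whose first edge points into Outcome):
  P1: Outcome <- AgeGroup -> Comorbidity <- Severity
  P2: Outcome <- AgeGroup -> Comorbidity -> Adherence <- Severity
  P3: Outcome <- AgeGroup -> Comorbidity -> Adherence <- Treatment -> Dosage <- Severity
  P4: Outcome <- AgeGroup -> PriorTherapy <- Treatment -> Dosage <- Severity
  P5: Outcome <- AgeGroup -> PriorTherapy <- Treatment -> Adherence <- Severity
  P6: Outcome <- AgeGroup -> PriorTherapy <- Treatment -> Adherence <- Comorbidity <- Severity
Condition 1 (no descendant of Outcome in the set): holds — descendants of Outcome are {Adherence, Comorbidity, Dosage, Severity}; none are in {AgeGroup}.
Condition 2 (every backdoor path blocked by {AgeGroup}):
  P1: blocked at fork node AgeGroup ∈ conditioning set.
  P2: blocked at fork node AgeGroup ∈ conditioning set.
  P3: blocked at fork node AgeGroup ∈ conditioning set.
  P4: blocked at fork node AgeGroup ∈ conditioning set.
  P5: blocked at fork node AgeGroup ∈ conditioning set.
  P6: blocked at fork node AgeGroup ∈ conditioning set.
{AgeGroup} satisfies the backdoor criterion.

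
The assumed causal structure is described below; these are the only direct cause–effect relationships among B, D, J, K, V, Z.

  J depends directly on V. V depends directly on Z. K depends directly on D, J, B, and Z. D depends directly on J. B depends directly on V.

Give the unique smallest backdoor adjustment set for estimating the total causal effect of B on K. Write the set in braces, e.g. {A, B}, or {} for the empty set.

Variables eligible for adjustment (non-descendants of B, excluding B and K): {D, J, V, Z}.
Backdoor paths from B to K:
  P1: B <- V <- Z -> K
  P2: B <- V -> J -> D -> K
  P3: B <- V -> J -> K
The empty set is not sufficient: P1 (B <- V <- Z -> K) has no collider blocking it and no conditioned non-collider, so it is open.
Try {V}:
  P1: blocked at chain node V ∈ conditioning set.
  P2: blocked at fork node V ∈ conditioning set.
  P3: blocked at fork node V ∈ conditioning set.
{V} contains no descendant of B and blocks every backdoor path.
No other singleton works — e.g. {Z} leaves P2 open — so {V} is the unique smallest valid adjustment set.

{V}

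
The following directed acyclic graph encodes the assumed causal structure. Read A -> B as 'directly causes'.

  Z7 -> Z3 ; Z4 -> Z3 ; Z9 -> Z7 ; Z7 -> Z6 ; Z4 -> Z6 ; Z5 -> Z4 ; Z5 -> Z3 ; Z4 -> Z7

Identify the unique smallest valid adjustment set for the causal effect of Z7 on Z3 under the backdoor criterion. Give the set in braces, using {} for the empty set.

{Z4}

Variables eligible for adjustment (non-descendants of Z7, excluding Z7 and Z3): {Z4, Z5, Z9}.
Backdoor paths from Z7 to Z3:
  P1: Z7 <- Z4 <- Z5 -> Z3
  P2: Z7 <- Z4 -> Z3
The empty set is not sufficient: P1 (Z7 <- Z4 <- Z5 -> Z3) has no collider blocking it and no conditioned non-collider, so it is open.
Try {Z4}:
  P1: blocked at chain node Z4 ∈ conditioning set.
  P2: blocked at fork node Z4 ∈ conditioning set.
{Z4} contains no descendant of Z7 and blocks every backdoor path.
No other singleton works — e.g. {Z9} leaves P1 open — so {Z4} is the unique smallest valid adjustment set.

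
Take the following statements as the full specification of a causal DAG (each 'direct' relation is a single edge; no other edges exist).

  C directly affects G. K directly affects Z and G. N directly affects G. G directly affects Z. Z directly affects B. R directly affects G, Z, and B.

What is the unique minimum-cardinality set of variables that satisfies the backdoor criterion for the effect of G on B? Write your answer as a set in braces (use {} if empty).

Variables eligible for adjustment (non-descendants of G, excluding G and B): {C, K, N, R}.
Backdoor paths from G to B:
  P1: G <- R -> Z -> B
  P2: G <- R -> B
  P3: G <- K -> Z <- R -> B
  P4: G <- K -> Z -> B
The empty set is not sufficient: P1 (G <- R -> Z -> B) has no collider blocking it and no conditioned non-collider, so it is open.
Try {K, R}:
  P1: blocked at fork node R ∈ conditioning set.
  P2: blocked at fork node R ∈ conditioning set.
  P3: blocked at fork node K ∈ conditioning set.
  P4: blocked at fork node K ∈ conditioning set.
{K, R} contains no descendant of G and blocks every backdoor path.
Every element of {K, R} is needed (dropping K leaves P4 open; dropping R leaves P1 open), so no proper subset is valid.
Among all size-2 subsets of the eligible variables, only {K, R} blocks every backdoor path, so it is the unique smallest valid adjustment set.

{K, R}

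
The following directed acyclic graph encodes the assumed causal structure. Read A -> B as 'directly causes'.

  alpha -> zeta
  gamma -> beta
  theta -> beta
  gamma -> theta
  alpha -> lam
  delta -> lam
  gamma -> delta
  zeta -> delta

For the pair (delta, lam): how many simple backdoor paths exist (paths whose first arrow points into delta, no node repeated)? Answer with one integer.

1

A backdoor path from delta to lam is any simple undirected path whose first edge points into delta (i.e. leaves delta via a parent).
Parents of delta: {gamma, zeta}.
Enumerating:
  P1: delta <- zeta <- alpha -> lam
That exhausts the simple backdoor paths. Count: 1.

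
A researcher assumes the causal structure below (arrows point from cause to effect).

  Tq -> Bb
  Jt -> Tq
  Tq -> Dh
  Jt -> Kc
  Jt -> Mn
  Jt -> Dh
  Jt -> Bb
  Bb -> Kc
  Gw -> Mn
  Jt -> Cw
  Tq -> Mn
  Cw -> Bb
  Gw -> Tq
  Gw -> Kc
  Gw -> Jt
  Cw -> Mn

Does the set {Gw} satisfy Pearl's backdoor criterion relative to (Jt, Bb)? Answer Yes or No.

Backdoor paths from Jt to Bb (paths whose first edge points into Jt):
  P1: Jt <- Gw -> Tq -> Mn <- Cw -> Bb
  P2: Jt <- Gw -> Tq -> Bb
  P3: Jt <- Gw -> Mn <- Tq -> Bb
  P4: Jt <- Gw -> Mn <- Cw -> Bb
  P5: Jt <- Gw -> Kc <- Bb
Condition 1 (no descendant of Jt in the set): holds — descendants of Jt are {Bb, Cw, Dh, Kc, Mn, Tq}; none are in {Gw}.
Condition 2 (every backdoor path blocked by {Gw}):
  P1: blocked at fork node Gw ∈ conditioning set.
  P2: blocked at fork node Gw ∈ conditioning set.
  P3: blocked at fork node Gw ∈ conditioning set.
  P4: blocked at fork node Gw ∈ conditioning set.
  P5: blocked at fork node Gw ∈ conditioning set.
{Gw} satisfies the backdoor criterion.

Yes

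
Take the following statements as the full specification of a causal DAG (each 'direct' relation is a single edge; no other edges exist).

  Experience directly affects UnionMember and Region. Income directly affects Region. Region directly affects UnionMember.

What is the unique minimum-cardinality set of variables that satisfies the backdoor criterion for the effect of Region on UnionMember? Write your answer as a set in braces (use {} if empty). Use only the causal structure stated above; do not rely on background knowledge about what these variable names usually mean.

{Experience}

Variables eligible for adjustment (non-descendants of Region, excluding Region and UnionMember): {Experience, Income}.
Backdoor paths from Region to UnionMember:
  P1: Region <- Experience -> UnionMember
The empty set is not sufficient: P1 (Region <- Experience -> UnionMember) has no collider blocking it and no conditioned non-collider, so it is open.
Try {Experience}:
  P1: blocked at fork node Experience ∈ conditioning set.
{Experience} contains no descendant of Region and blocks every backdoor path.
No other singleton works — e.g. {Income} leaves P1 open — so {Experience} is the unique smallest valid adjustment set.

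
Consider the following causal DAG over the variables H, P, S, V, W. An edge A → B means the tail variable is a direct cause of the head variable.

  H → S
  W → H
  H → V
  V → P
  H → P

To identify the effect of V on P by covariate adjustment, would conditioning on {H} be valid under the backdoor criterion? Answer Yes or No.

Backdoor paths from V to P (paths whose first edge points into V):
  P1: V <- H -> P
Condition 1 (no descendant of V in the set): holds — descendants of V are {P}; none are in {H}.
Condition 2 (every backdoor path blocked by {H}):
  P1: blocked at fork node H ∈ conditioning set.
{H} satisfies the backdoor criterion.

Yes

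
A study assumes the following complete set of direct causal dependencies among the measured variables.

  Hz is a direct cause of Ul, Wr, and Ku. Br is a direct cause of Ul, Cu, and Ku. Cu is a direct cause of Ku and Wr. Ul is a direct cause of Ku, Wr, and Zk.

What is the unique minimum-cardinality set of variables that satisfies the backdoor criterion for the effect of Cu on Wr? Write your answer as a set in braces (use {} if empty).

{Br}

Variables eligible for adjustment (non-descendants of Cu, excluding Cu and Wr): {Br, Hz, Ul, Zk}.
Backdoor paths from Cu to Wr:
  P1: Cu <- Br -> Ul <- Hz -> Wr
  P2: Cu <- Br -> Ul -> Ku <- Hz -> Wr
  P3: Cu <- Br -> Ul -> Wr
  P4: Cu <- Br -> Ku <- Hz -> Ul -> Wr
  P5: Cu <- Br -> Ku <- Hz -> Wr
  P6: Cu <- Br -> Ku <- Ul <- Hz -> Wr
  P7: Cu <- Br -> Ku <- Ul -> Wr
The empty set is not sufficient: P3 (Cu <- Br -> Ul -> Wr) has no collider blocking it and no conditioned non-collider, so it is open.
Try {Br}:
  P1: blocked at fork node Br ∈ conditioning set.
  P2: blocked at fork node Br ∈ conditioning set.
  P3: blocked at fork node Br ∈ conditioning set.
  P4: blocked at fork node Br ∈ conditioning set.
  P5: blocked at fork node Br ∈ conditioning set.
  P6: blocked at fork node Br ∈ conditioning set.
  P7: blocked at fork node Br ∈ conditioning set.
{Br} contains no descendant of Cu and blocks every backdoor path.
No other singleton works — e.g. {Hz} leaves P3 open — so {Br} is the unique smallest valid adjustment set.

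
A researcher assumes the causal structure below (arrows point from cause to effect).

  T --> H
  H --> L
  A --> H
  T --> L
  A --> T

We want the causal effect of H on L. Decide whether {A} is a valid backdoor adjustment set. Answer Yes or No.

Backdoor paths from H to L (paths whose first edge points into H):
  P1: H <- A -> T -> L
  P2: H <- T -> L
Condition 1 (no descendant of H in the set): holds — descendants of H are {L}; none are in {A}.
Condition 2 (every backdoor path blocked by {A}):
  P1: blocked at fork node A ∈ conditioning set.
  P2: open — no interior node is in the conditioning set.
{A} does not satisfy the backdoor criterion.

No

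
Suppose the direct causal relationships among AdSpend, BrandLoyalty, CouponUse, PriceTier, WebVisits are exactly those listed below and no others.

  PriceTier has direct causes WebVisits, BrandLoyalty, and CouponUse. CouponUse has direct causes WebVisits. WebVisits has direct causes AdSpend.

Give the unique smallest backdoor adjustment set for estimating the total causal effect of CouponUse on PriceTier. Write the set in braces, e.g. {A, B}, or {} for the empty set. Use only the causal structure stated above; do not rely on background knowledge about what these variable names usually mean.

{WebVisits}

Variables eligible for adjustment (non-descendants of CouponUse, excluding CouponUse and PriceTier): {AdSpend, BrandLoyalty, WebVisits}.
Backdoor paths from CouponUse to PriceTier:
  P1: CouponUse <- WebVisits -> PriceTier
The empty set is not sufficient: P1 (CouponUse <- WebVisits -> PriceTier) has no collider blocking it and no conditioned non-collider, so it is open.
Try {WebVisits}:
  P1: blocked at fork node WebVisits ∈ conditioning set.
{WebVisits} contains no descendant of CouponUse and blocks every backdoor path.
No other singleton works — e.g. {AdSpend} leaves P1 open — so {WebVisits} is the unique smallest valid adjustment set.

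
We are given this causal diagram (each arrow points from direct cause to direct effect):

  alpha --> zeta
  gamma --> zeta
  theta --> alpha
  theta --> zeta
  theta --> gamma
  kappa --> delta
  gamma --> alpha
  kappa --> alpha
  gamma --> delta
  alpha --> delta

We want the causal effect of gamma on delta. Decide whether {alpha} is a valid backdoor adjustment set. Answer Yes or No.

No

Backdoor paths from gamma to delta (paths whose first edge points into gamma):
  P1: gamma <- theta -> alpha <- kappa -> delta
  P2: gamma <- theta -> alpha -> delta
  P3: gamma <- theta -> zeta <- alpha <- kappa -> delta
  P4: gamma <- theta -> zeta <- alpha -> delta
Condition 1 (no descendant of gamma in the set): FAILS — alpha is a descendant of gamma.
Condition 2 (every backdoor path blocked by {alpha}):
  P1: open — collider(s) alpha are conditioned on (or have a conditioned descendant) and no non-collider on the path is in the set.
  P2: blocked at chain node alpha ∈ conditioning set.
  P3: blocked at collider zeta (neither it nor any descendant is in the conditioning set).
  P4: blocked at collider zeta (neither it nor any descendant is in the conditioning set).
{alpha} does not satisfy the backdoor criterion.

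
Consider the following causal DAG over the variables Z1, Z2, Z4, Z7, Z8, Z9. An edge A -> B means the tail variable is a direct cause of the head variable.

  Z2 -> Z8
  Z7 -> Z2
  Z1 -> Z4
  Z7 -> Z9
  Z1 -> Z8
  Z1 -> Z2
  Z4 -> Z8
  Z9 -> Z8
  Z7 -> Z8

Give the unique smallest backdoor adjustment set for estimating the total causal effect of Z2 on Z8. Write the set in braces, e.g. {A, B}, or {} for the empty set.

Variables eligible for adjustment (non-descendants of Z2, excluding Z2 and Z8): {Z1, Z4, Z7, Z9}.
Backdoor paths from Z2 to Z8:
  P1: Z2 <- Z7 -> Z9 -> Z8
  P2: Z2 <- Z7 -> Z8
  P3: Z2 <- Z1 -> Z4 -> Z8
  P4: Z2 <- Z1 -> Z8
The empty set is not sufficient: P1 (Z2 <- Z7 -> Z9 -> Z8) has no collider blocking it and no conditioned non-collider, so it is open.
Try {Z1, Z7}:
  P1: blocked at fork node Z7 ∈ conditioning set.
  P2: blocked at fork node Z7 ∈ conditioning set.
  P3: blocked at fork node Z1 ∈ conditioning set.
  P4: blocked at fork node Z1 ∈ conditioning set.
{Z1, Z7} contains no descendant of Z2 and blocks every backdoor path.
Every element of {Z1, Z7} is needed (dropping Z1 leaves P3 open; dropping Z7 leaves P1 open), so no proper subset is valid.
Among all size-2 subsets of the eligible variables, only {Z1, Z7} blocks every backdoor path, so it is the unique smallest valid adjustment set.

{Z1, Z7}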